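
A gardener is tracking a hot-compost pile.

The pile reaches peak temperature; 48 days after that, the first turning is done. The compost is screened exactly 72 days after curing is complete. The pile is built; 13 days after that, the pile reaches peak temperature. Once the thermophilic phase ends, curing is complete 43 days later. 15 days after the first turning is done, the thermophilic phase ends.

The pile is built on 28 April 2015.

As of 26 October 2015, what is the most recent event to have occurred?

Curing is complete

The pile is built: Apr 28, 2015.
The pile reaches peak temperature: Apr 28, 2015 + 13 days = May 11, 2015.
The first turning is done: May 11, 2015 + 48 days = Jun 28, 2015.
The thermophilic phase ends: Jun 28, 2015 + 15 days = Jul 13, 2015.
Curing is complete: Jul 13, 2015 + 43 days = Aug 25, 2015.
The compost is screened: Aug 25, 2015 + 72 days = Nov 5, 2015.
Oct 26, 2015 falls between when curing is complete (Aug 25, 2015) and when the compost is screened (Nov 5, 2015).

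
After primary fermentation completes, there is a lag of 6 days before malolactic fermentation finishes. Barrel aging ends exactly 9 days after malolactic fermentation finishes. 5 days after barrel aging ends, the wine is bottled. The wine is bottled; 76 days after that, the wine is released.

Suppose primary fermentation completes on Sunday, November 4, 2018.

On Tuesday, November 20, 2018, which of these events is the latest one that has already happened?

Primary fermentation completes: Nov 4, 2018.
Malolactic fermentation finishes: Nov 4, 2018 + 6 days = Nov 10, 2018.
Barrel aging ends: Nov 10, 2018 + 9 days = Nov 19, 2018.
The wine is bottled: Nov 19, 2018 + 5 days = Nov 24, 2018.
The wine is released: Nov 24, 2018 + 76 days = Feb 8, 2019.
Nov 20, 2018 falls between when barrel aging ends (Nov 19, 2018) and when the wine is bottled (Nov 24, 2018).

Barrel aging ends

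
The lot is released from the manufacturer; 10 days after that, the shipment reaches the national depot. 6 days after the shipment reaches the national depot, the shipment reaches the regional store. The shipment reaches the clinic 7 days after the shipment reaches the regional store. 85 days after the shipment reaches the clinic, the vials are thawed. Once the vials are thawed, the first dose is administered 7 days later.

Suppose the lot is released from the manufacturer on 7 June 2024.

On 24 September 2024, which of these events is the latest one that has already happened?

The vials are thawed

The lot is released from the manufacturer: Jun 7, 2024.
The shipment reaches the national depot: Jun 7, 2024 + 10 days = Jun 17, 2024.
The shipment reaches the regional store: Jun 17, 2024 + 6 days = Jun 23, 2024.
The shipment reaches the clinic: Jun 23, 2024 + 7 days = Jun 30, 2024.
The vials are thawed: Jun 30, 2024 + 85 days = Sep 23, 2024.
The first dose is administered: Sep 23, 2024 + 7 days = Sep 30, 2024.
Sep 24, 2024 falls between when the vials are thawed (Sep 23, 2024) and when the first dose is administered (Sep 30, 2024).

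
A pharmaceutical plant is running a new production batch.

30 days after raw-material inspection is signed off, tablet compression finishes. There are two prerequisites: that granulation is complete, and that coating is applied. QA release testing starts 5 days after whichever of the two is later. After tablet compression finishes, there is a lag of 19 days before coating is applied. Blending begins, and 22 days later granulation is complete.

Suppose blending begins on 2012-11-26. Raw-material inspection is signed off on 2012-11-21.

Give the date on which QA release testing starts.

2013-01-14

Blending begins: Nov 26, 2012.
Granulation is complete: Nov 26, 2012 + 22 days = Dec 18, 2012.
Raw-material inspection is signed off: Nov 21, 2012.
Tablet compression finishes: Nov 21, 2012 + 30 days = Dec 21, 2012.
Coating is applied: Dec 21, 2012 + 19 days = Jan 9, 2013.
Both prerequisites met — granulation is complete (Dec 18, 2012), coating is applied (Jan 9, 2013); the later is Jan 9, 2013.
QA release testing starts: Jan 9, 2013 + 5 days = Jan 14, 2013.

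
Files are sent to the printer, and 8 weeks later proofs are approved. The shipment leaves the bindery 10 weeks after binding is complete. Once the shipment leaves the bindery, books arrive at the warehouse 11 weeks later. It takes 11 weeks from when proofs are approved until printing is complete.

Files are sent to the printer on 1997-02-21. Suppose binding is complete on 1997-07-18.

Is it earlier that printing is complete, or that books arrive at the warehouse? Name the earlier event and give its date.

Files are sent to the printer: Feb 21, 1997.
Proofs are approved: Feb 21, 1997 + 8 weeks = Apr 18, 1997.
Printing is complete: Apr 18, 1997 + 11 weeks = Jul 4, 1997.
Binding is complete: Jul 18, 1997.
The shipment leaves the bindery: Jul 18, 1997 + 10 weeks = Sep 26, 1997.
Books arrive at the warehouse: Sep 26, 1997 + 11 weeks = Dec 12, 1997.
Comparing: printing is complete on Jul 4, 1997 vs books arrive at the warehouse on Dec 12, 1997. Earlier: printing is complete.

Printing is complete — 1997-07-04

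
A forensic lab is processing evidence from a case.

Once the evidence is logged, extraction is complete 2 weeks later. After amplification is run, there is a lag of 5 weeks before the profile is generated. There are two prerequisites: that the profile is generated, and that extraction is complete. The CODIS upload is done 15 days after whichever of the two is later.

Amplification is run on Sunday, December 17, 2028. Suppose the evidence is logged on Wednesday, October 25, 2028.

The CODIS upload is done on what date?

Amplification is run: Dec 17, 2028.
The profile is generated: Dec 17, 2028 + 5 weeks = Jan 21, 2029.
The evidence is logged: Oct 25, 2028.
Extraction is complete: Oct 25, 2028 + 2 weeks = Nov 8, 2028.
Both prerequisites met — the profile is generated (Jan 21, 2029), extraction is complete (Nov 8, 2028); the later is Jan 21, 2029.
The CODIS upload is done: Jan 21, 2029 + 15 days = Feb 5, 2029.

Monday, February 5, 2029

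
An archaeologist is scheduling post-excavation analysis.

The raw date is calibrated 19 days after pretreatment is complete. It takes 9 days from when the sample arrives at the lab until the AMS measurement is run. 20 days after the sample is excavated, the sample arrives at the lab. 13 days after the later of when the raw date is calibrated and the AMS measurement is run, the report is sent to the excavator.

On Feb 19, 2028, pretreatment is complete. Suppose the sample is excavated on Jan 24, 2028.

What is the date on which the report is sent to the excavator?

Mar 22, 2028

Pretreatment is complete: Feb 19, 2028.
The raw date is calibrated: Feb 19, 2028 + 19 days = Mar 9, 2028.
The sample is excavated: Jan 24, 2028.
The sample arrives at the lab: Jan 24, 2028 + 20 days = Feb 13, 2028.
The AMS measurement is run: Feb 13, 2028 + 9 days = Feb 22, 2028.
Both prerequisites met — the raw date is calibrated (Mar 9, 2028), the AMS measurement is run (Feb 22, 2028); the later is Mar 9, 2028.
The report is sent to the excavator: Mar 9, 2028 + 13 days = Mar 22, 2028.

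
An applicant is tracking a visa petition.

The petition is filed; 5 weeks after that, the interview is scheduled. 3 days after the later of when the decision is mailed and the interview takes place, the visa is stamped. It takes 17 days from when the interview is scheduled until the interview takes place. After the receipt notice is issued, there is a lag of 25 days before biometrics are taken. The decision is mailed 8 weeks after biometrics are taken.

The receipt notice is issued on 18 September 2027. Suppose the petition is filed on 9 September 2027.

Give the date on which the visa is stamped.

11 December 2027

The receipt notice is issued: Sep 18, 2027.
Biometrics are taken: Sep 18, 2027 + 25 days = Oct 13, 2027.
The decision is mailed: Oct 13, 2027 + 8 weeks = Dec 8, 2027.
The petition is filed: Sep 9, 2027.
The interview is scheduled: Sep 9, 2027 + 5 weeks = Oct 14, 2027.
The interview takes place: Oct 14, 2027 + 17 days = Oct 31, 2027.
Both prerequisites met — the decision is mailed (Dec 8, 2027), the interview takes place (Oct 31, 2027); the later is Dec 8, 2027.
The visa is stamped: Dec 8, 2027 + 3 days = Dec 11, 2027.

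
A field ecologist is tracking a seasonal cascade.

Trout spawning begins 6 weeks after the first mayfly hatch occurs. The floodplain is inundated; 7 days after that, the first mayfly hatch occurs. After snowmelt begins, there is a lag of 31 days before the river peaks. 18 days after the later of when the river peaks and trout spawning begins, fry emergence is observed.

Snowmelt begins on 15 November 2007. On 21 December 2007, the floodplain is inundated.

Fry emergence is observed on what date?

Snowmelt begins: Nov 15, 2007.
The river peaks: Nov 15, 2007 + 31 days = Dec 16, 2007.
The floodplain is inundated: Dec 21, 2007.
The first mayfly hatch occurs: Dec 21, 2007 + 7 days = Dec 28, 2007.
Trout spawning begins: Dec 28, 2007 + 6 weeks = Feb 8, 2008.
Both prerequisites met — the river peaks (Dec 16, 2007), trout spawning begins (Feb 8, 2008); the later is Feb 8, 2008.
Fry emergence is observed: Feb 8, 2008 + 18 days = Feb 26, 2008.

26 February 2008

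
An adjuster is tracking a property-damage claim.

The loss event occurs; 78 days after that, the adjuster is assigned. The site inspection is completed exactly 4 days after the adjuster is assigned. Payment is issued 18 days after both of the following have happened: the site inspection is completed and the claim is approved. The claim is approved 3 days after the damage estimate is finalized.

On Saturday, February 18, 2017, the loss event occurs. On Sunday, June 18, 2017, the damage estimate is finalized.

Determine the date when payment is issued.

Sunday, July 9, 2017

The loss event occurs: Feb 18, 2017.
The adjuster is assigned: Feb 18, 2017 + 78 days = May 7, 2017.
The site inspection is completed: May 7, 2017 + 4 days = May 11, 2017.
The damage estimate is finalized: Jun 18, 2017.
The claim is approved: Jun 18, 2017 + 3 days = Jun 21, 2017.
Both prerequisites met — the site inspection is completed (May 11, 2017), the claim is approved (Jun 21, 2017); the later is Jun 21, 2017.
Payment is issued: Jun 21, 2017 + 18 days = Jul 9, 2017.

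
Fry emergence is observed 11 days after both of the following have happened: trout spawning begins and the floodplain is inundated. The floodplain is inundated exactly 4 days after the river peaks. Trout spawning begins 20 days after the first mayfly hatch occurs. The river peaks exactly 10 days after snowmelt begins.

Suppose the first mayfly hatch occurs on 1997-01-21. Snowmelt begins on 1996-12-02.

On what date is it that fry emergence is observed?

The first mayfly hatch occurs: Jan 21, 1997.
Trout spawning begins: Jan 21, 1997 + 20 days = Feb 10, 1997.
Snowmelt begins: Dec 2, 1996.
The river peaks: Dec 2, 1996 + 10 days = Dec 12, 1996.
The floodplain is inundated: Dec 12, 1996 + 4 days = Dec 16, 1996.
Both prerequisites met — trout spawning begins (Feb 10, 1997), the floodplain is inundated (Dec 16, 1996); the later is Feb 10, 1997.
Fry emergence is observed: Feb 10, 1997 + 11 days = Feb 21, 1997.

1997-02-21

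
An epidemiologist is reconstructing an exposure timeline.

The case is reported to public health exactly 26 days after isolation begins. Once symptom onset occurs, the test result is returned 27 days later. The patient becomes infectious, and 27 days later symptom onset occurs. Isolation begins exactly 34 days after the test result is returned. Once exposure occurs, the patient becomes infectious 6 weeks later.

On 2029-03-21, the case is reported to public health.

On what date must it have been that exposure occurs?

The case is reported to public health: Mar 21, 2029.
Isolation begins: Mar 21, 2029 − 26 days = Feb 23, 2029.
The test result is returned: Feb 23, 2029 − 34 days = Jan 20, 2029.
Symptom onset occurs: Jan 20, 2029 − 27 days = Dec 24, 2028.
The patient becomes infectious: Dec 24, 2028 − 27 days = Nov 27, 2028.
Exposure occurs: Nov 27, 2028 − 6 weeks = Oct 16, 2028.

2028-10-16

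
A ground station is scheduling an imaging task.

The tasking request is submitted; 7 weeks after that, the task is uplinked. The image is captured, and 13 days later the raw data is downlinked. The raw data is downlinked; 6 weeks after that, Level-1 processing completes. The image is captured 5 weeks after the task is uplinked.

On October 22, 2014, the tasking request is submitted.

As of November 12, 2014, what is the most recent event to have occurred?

The tasking request is submitted

The tasking request is submitted: Oct 22, 2014.
The task is uplinked: Oct 22, 2014 + 7 weeks = Dec 10, 2014.
The image is captured: Dec 10, 2014 + 5 weeks = Jan 14, 2015.
The raw data is downlinked: Jan 14, 2015 + 13 days = Jan 27, 2015.
Level-1 processing completes: Jan 27, 2015 + 6 weeks = Mar 10, 2015.
Nov 12, 2014 falls between when the tasking request is submitted (Oct 22, 2014) and when the task is uplinked (Dec 10, 2014).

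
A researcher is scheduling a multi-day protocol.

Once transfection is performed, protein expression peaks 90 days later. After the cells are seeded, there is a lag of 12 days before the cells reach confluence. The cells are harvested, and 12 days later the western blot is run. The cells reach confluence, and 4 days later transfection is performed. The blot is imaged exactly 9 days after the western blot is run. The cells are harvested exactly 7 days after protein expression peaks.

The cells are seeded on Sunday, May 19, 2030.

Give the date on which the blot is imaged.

Monday, September 30, 2030

The cells are seeded: May 19, 2030.
The cells reach confluence: May 19, 2030 + 12 days = May 31, 2030.
Transfection is performed: May 31, 2030 + 4 days = Jun 4, 2030.
Protein expression peaks: Jun 4, 2030 + 90 days = Sep 2, 2030.
The cells are harvested: Sep 2, 2030 + 7 days = Sep 9, 2030.
The western blot is run: Sep 9, 2030 + 12 days = Sep 21, 2030.
The blot is imaged: Sep 21, 2030 + 9 days = Sep 30, 2030.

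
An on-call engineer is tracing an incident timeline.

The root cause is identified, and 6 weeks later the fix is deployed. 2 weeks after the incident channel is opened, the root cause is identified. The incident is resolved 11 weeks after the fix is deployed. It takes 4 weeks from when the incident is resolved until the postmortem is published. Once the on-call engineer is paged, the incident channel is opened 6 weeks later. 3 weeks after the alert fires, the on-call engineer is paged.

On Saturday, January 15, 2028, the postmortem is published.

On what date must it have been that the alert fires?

The postmortem is published: Jan 15, 2028.
The incident is resolved: Jan 15, 2028 − 4 weeks = Dec 18, 2027.
The fix is deployed: Dec 18, 2027 − 11 weeks = Oct 2, 2027.
The root cause is identified: Oct 2, 2027 − 6 weeks = Aug 21, 2027.
The incident channel is opened: Aug 21, 2027 − 2 weeks = Aug 7, 2027.
The on-call engineer is paged: Aug 7, 2027 − 6 weeks = Jun 26, 2027.
The alert fires: Jun 26, 2027 − 3 weeks = Jun 5, 2027.

Saturday, June 5, 2027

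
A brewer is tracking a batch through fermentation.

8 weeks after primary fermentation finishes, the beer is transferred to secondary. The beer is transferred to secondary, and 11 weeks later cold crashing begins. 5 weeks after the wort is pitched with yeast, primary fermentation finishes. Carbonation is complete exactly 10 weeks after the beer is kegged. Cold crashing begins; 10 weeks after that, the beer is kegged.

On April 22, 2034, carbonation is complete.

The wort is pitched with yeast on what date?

Carbonation is complete: Apr 22, 2034.
The beer is kegged: Apr 22, 2034 − 10 weeks = Feb 11, 2034.
Cold crashing begins: Feb 11, 2034 − 10 weeks = Dec 3, 2033.
The beer is transferred to secondary: Dec 3, 2033 − 11 weeks = Sep 17, 2033.
Primary fermentation finishes: Sep 17, 2033 − 8 weeks = Jul 23, 2033.
The wort is pitched with yeast: Jul 23, 2033 − 5 weeks = Jun 18, 2033.

June 18, 2033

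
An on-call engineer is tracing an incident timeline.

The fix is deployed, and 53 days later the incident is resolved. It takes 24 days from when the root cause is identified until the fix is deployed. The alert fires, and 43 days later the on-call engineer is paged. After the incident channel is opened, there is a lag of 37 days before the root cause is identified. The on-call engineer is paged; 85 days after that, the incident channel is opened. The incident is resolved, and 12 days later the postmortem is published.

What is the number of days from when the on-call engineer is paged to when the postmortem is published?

211 days

Causal path: the on-call engineer is paged → the incident channel is opened → the root cause is identified → the fix is deployed → the incident is resolved → the postmortem is published.
Total delay along the path: 85 + 37 + 24 + 53 + 12 = 211 days.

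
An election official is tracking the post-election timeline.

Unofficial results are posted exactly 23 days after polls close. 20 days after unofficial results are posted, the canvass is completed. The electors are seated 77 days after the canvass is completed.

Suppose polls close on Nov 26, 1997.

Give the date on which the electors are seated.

Mar 26, 1998

Polls close: Nov 26, 1997.
Unofficial results are posted: Nov 26, 1997 + 23 days = Dec 19, 1997.
The canvass is completed: Dec 19, 1997 + 20 days = Jan 8, 1998.
The electors are seated: Jan 8, 1998 + 77 days = Mar 26, 1998.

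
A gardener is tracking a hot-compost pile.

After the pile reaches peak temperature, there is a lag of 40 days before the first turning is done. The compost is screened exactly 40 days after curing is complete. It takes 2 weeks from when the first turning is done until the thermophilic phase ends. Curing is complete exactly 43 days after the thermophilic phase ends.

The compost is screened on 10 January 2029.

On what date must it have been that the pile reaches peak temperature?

26 August 2028

The compost is screened: Jan 10, 2029.
Curing is complete: Jan 10, 2029 − 40 days = Dec 1, 2028.
The thermophilic phase ends: Dec 1, 2028 − 43 days = Oct 19, 2028.
The first turning is done: Oct 19, 2028 − 2 weeks = Oct 5, 2028.
The pile reaches peak temperature: Oct 5, 2028 − 40 days = Aug 26, 2028.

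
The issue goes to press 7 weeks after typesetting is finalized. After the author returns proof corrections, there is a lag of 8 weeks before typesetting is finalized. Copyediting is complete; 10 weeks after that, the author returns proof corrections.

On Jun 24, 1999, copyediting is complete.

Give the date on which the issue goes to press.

Copyediting is complete: Jun 24, 1999.
The author returns proof corrections: Jun 24, 1999 + 10 weeks = Sep 2, 1999.
Typesetting is finalized: Sep 2, 1999 + 8 weeks = Oct 28, 1999.
The issue goes to press: Oct 28, 1999 + 7 weeks = Dec 16, 1999.

Dec 16, 1999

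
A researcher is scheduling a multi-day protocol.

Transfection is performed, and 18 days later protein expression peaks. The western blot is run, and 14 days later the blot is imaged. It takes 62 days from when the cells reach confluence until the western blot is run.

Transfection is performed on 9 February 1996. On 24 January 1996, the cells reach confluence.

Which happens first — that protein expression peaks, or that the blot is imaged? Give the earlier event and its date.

Protein expression peaks — 27 February 1996

Transfection is performed: Feb 9, 1996.
Protein expression peaks: Feb 9, 1996 + 18 days = Feb 27, 1996.
The cells reach confluence: Jan 24, 1996.
The western blot is run: Jan 24, 1996 + 62 days = Mar 26, 1996.
The blot is imaged: Mar 26, 1996 + 14 days = Apr 9, 1996.
Comparing: protein expression peaks on Feb 27, 1996 vs the blot is imaged on Apr 9, 1996. Earlier: protein expression peaks.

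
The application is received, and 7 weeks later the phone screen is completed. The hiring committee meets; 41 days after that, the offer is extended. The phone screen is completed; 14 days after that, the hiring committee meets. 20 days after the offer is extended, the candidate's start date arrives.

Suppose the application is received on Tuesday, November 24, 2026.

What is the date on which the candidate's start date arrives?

Sunday, March 28, 2027

The application is received: Nov 24, 2026.
The phone screen is completed: Nov 24, 2026 + 7 weeks = Jan 12, 2027.
The hiring committee meets: Jan 12, 2027 + 14 days = Jan 26, 2027.
The offer is extended: Jan 26, 2027 + 41 days = Mar 8, 2027.
The candidate's start date arrives: Mar 8, 2027 + 20 days = Mar 28, 2027.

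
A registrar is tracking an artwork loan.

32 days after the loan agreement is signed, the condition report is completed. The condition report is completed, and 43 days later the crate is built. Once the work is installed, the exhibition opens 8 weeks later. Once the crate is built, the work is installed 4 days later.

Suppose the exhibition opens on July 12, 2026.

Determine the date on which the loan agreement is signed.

The exhibition opens: Jul 12, 2026.
The work is installed: Jul 12, 2026 − 8 weeks = May 17, 2026.
The crate is built: May 17, 2026 − 4 days = May 13, 2026.
The condition report is completed: May 13, 2026 − 43 days = Mar 31, 2026.
The loan agreement is signed: Mar 31, 2026 − 32 days = Feb 27, 2026.

February 27, 2026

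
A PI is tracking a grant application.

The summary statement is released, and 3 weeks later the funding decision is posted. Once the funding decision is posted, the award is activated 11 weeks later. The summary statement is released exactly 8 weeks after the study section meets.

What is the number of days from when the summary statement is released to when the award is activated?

98 days

Causal path: the summary statement is released → the funding decision is posted → the award is activated.
Total delay along the path: 3 + 11 weeks = 14 weeks = 98 days.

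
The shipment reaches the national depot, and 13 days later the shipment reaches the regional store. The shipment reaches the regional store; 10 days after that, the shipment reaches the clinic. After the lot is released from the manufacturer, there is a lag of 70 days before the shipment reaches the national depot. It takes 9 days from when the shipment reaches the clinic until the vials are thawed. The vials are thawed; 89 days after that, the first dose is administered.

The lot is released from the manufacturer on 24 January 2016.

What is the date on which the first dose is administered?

2 August 2016

The lot is released from the manufacturer: Jan 24, 2016.
The shipment reaches the national depot: Jan 24, 2016 + 70 days = Apr 3, 2016.
The shipment reaches the regional store: Apr 3, 2016 + 13 days = Apr 16, 2016.
The shipment reaches the clinic: Apr 16, 2016 + 10 days = Apr 26, 2016.
The vials are thawed: Apr 26, 2016 + 9 days = May 5, 2016.
The first dose is administered: May 5, 2016 + 89 days = Aug 2, 2016.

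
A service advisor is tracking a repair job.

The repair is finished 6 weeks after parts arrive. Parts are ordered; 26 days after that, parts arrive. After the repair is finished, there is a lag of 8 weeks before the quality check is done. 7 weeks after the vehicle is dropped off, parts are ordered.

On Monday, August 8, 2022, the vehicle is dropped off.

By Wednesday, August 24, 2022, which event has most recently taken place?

The vehicle is dropped off

The vehicle is dropped off: Aug 8, 2022.
Parts are ordered: Aug 8, 2022 + 7 weeks = Sep 26, 2022.
Parts arrive: Sep 26, 2022 + 26 days = Oct 22, 2022.
The repair is finished: Oct 22, 2022 + 6 weeks = Dec 3, 2022.
The quality check is done: Dec 3, 2022 + 8 weeks = Jan 28, 2023.
Aug 24, 2022 falls between when the vehicle is dropped off (Aug 8, 2022) and when parts are ordered (Sep 26, 2022).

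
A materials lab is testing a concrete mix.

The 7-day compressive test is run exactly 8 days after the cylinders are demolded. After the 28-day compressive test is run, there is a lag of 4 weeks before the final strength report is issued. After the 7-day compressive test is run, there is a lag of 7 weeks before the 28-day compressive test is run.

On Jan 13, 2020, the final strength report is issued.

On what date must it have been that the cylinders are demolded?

The final strength report is issued: Jan 13, 2020.
The 28-day compressive test is run: Jan 13, 2020 − 4 weeks = Dec 16, 2019.
The 7-day compressive test is run: Dec 16, 2019 − 7 weeks = Oct 28, 2019.
The cylinders are demolded: Oct 28, 2019 − 8 days = Oct 20, 2019.

Oct 20, 2019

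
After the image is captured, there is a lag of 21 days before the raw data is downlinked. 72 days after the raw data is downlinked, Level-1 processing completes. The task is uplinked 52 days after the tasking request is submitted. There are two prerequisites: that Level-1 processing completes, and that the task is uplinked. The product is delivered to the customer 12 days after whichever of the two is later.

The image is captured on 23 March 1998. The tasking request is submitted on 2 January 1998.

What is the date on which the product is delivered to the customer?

The image is captured: Mar 23, 1998.
The raw data is downlinked: Mar 23, 1998 + 21 days = Apr 13, 1998.
Level-1 processing completes: Apr 13, 1998 + 72 days = Jun 24, 1998.
The tasking request is submitted: Jan 2, 1998.
The task is uplinked: Jan 2, 1998 + 52 days = Feb 23, 1998.
Both prerequisites met — Level-1 processing completes (Jun 24, 1998), the task is uplinked (Feb 23, 1998); the later is Jun 24, 1998.
The product is delivered to the customer: Jun 24, 1998 + 12 days = Jul 6, 1998.

6 July 1998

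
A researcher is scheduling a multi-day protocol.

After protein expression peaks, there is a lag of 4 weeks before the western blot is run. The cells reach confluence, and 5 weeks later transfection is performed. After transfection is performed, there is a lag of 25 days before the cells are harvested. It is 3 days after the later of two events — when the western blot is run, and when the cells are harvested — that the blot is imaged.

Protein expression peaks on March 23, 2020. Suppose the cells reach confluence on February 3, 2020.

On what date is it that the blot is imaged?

April 23, 2020

Protein expression peaks: Mar 23, 2020.
The western blot is run: Mar 23, 2020 + 4 weeks = Apr 20, 2020.
The cells reach confluence: Feb 3, 2020.
Transfection is performed: Feb 3, 2020 + 5 weeks = Mar 9, 2020.
The cells are harvested: Mar 9, 2020 + 25 days = Apr 3, 2020.
Both prerequisites met — the western blot is run (Apr 20, 2020), the cells are harvested (Apr 3, 2020); the later is Apr 20, 2020.
The blot is imaged: Apr 20, 2020 + 3 days = Apr 23, 2020.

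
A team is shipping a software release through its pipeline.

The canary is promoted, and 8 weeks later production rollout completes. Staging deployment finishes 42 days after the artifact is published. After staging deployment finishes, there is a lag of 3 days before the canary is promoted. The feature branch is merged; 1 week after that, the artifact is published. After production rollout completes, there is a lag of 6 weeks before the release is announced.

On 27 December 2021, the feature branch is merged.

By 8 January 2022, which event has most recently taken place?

The artifact is published

The feature branch is merged: Dec 27, 2021.
The artifact is published: Dec 27, 2021 + 1 week = Jan 3, 2022.
Staging deployment finishes: Jan 3, 2022 + 42 days = Feb 14, 2022.
The canary is promoted: Feb 14, 2022 + 3 days = Feb 17, 2022.
Production rollout completes: Feb 17, 2022 + 8 weeks = Apr 14, 2022.
The release is announced: Apr 14, 2022 + 6 weeks = May 26, 2022.
Jan 8, 2022 falls between when the artifact is published (Jan 3, 2022) and when staging deployment finishes (Feb 14, 2022).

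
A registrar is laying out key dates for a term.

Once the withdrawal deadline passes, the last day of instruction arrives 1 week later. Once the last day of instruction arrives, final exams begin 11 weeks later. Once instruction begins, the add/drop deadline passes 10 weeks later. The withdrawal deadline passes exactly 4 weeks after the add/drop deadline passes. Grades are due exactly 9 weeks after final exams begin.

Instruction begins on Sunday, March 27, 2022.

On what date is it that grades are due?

Sunday, November 27, 2022

Instruction begins: Mar 27, 2022.
The add/drop deadline passes: Mar 27, 2022 + 10 weeks = Jun 5, 2022.
The withdrawal deadline passes: Jun 5, 2022 + 4 weeks = Jul 3, 2022.
The last day of instruction arrives: Jul 3, 2022 + 1 week = Jul 10, 2022.
Final exams begin: Jul 10, 2022 + 11 weeks = Sep 25, 2022.
Grades are due: Sep 25, 2022 + 9 weeks = Nov 27, 2022.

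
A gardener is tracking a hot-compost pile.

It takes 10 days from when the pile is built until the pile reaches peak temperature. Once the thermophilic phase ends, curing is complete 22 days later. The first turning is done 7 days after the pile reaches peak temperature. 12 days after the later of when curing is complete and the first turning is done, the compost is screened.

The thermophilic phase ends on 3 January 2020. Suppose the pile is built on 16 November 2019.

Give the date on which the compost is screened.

The thermophilic phase ends: Jan 3, 2020.
Curing is complete: Jan 3, 2020 + 22 days = Jan 25, 2020.
The pile is built: Nov 16, 2019.
The pile reaches peak temperature: Nov 16, 2019 + 10 days = Nov 26, 2019.
The first turning is done: Nov 26, 2019 + 7 days = Dec 3, 2019.
Both prerequisites met — curing is complete (Jan 25, 2020), the first turning is done (Dec 3, 2019); the later is Jan 25, 2020.
The compost is screened: Jan 25, 2020 + 12 days = Feb 6, 2020.

6 February 2020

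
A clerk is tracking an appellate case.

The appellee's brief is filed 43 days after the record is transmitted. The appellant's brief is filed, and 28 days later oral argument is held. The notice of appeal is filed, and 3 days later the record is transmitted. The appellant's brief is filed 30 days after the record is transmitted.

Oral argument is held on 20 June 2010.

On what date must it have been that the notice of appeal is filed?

Oral argument is held: Jun 20, 2010.
The appellant's brief is filed: Jun 20, 2010 − 28 days = May 23, 2010.
The record is transmitted: May 23, 2010 − 30 days = Apr 23, 2010.
The notice of appeal is filed: Apr 23, 2010 − 3 days = Apr 20, 2010.

20 April 2010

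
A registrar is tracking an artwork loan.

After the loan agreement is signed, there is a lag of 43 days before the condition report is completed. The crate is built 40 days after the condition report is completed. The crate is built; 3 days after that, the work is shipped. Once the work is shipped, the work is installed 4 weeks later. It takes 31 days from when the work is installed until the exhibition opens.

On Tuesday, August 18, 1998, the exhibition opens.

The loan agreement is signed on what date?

The exhibition opens: Aug 18, 1998.
The work is installed: Aug 18, 1998 − 31 days = Jul 18, 1998.
The work is shipped: Jul 18, 1998 − 4 weeks = Jun 20, 1998.
The crate is built: Jun 20, 1998 − 3 days = Jun 17, 1998.
The condition report is completed: Jun 17, 1998 − 40 days = May 8, 1998.
The loan agreement is signed: May 8, 1998 − 43 days = Mar 26, 1998.

Thursday, March 26, 1998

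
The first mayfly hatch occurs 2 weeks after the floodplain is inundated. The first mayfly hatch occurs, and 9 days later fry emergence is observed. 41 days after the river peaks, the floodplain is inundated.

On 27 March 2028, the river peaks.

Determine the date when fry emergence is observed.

30 May 2028

The river peaks: Mar 27, 2028.
The floodplain is inundated: Mar 27, 2028 + 41 days = May 7, 2028.
The first mayfly hatch occurs: May 7, 2028 + 2 weeks = May 21, 2028.
Fry emergence is observed: May 21, 2028 + 9 days = May 30, 2028.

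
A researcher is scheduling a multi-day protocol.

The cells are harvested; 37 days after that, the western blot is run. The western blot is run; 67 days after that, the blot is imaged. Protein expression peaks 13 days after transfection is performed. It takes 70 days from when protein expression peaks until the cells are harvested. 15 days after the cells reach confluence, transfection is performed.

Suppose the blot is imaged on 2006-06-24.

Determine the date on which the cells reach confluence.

The blot is imaged: Jun 24, 2006.
The western blot is run: Jun 24, 2006 − 67 days = Apr 18, 2006.
The cells are harvested: Apr 18, 2006 − 37 days = Mar 12, 2006.
Protein expression peaks: Mar 12, 2006 − 70 days = Jan 1, 2006.
Transfection is performed: Jan 1, 2006 − 13 days = Dec 19, 2005.
The cells reach confluence: Dec 19, 2005 − 15 days = Dec 4, 2005.

2005-12-04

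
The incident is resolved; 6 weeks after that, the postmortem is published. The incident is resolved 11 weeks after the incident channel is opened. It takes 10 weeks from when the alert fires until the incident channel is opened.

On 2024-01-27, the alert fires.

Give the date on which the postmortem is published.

2024-08-03

The alert fires: Jan 27, 2024.
The incident channel is opened: Jan 27, 2024 + 10 weeks = Apr 6, 2024.
The incident is resolved: Apr 6, 2024 + 11 weeks = Jun 22, 2024.
The postmortem is published: Jun 22, 2024 + 6 weeks = Aug 3, 2024.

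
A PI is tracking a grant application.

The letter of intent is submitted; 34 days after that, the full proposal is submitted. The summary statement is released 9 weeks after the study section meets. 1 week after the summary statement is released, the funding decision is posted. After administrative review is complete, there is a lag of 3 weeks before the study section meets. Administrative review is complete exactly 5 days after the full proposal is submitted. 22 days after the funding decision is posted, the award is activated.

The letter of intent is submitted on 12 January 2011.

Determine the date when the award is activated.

The letter of intent is submitted: Jan 12, 2011.
The full proposal is submitted: Jan 12, 2011 + 34 days = Feb 15, 2011.
Administrative review is complete: Feb 15, 2011 + 5 days = Feb 20, 2011.
The study section meets: Feb 20, 2011 + 3 weeks = Mar 13, 2011.
The summary statement is released: Mar 13, 2011 + 9 weeks = May 15, 2011.
The funding decision is posted: May 15, 2011 + 1 week = May 22, 2011.
The award is activated: May 22, 2011 + 22 days = Jun 13, 2011.

13 June 2011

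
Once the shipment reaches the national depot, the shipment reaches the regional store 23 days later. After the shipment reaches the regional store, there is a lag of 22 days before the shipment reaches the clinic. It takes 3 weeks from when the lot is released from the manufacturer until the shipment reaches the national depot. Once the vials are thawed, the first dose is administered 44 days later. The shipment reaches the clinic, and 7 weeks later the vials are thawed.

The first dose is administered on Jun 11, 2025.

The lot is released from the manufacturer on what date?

The first dose is administered: Jun 11, 2025.
The vials are thawed: Jun 11, 2025 − 44 days = Apr 28, 2025.
The shipment reaches the clinic: Apr 28, 2025 − 7 weeks = Mar 10, 2025.
The shipment reaches the regional store: Mar 10, 2025 − 22 days = Feb 16, 2025.
The shipment reaches the national depot: Feb 16, 2025 − 23 days = Jan 24, 2025.
The lot is released from the manufacturer: Jan 24, 2025 − 3 weeks = Jan 3, 2025.

Jan 3, 2025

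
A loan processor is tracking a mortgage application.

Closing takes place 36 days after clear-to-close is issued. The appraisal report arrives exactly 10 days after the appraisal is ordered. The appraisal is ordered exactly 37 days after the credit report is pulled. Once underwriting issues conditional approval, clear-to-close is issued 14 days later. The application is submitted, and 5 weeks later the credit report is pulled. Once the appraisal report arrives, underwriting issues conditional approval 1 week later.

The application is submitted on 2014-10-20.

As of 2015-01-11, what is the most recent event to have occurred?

The application is submitted: Oct 20, 2014.
The credit report is pulled: Oct 20, 2014 + 5 weeks = Nov 24, 2014.
The appraisal is ordered: Nov 24, 2014 + 37 days = Dec 31, 2014.
The appraisal report arrives: Dec 31, 2014 + 10 days = Jan 10, 2015.
Underwriting issues conditional approval: Jan 10, 2015 + 1 week = Jan 17, 2015.
Clear-to-close is issued: Jan 17, 2015 + 14 days = Jan 31, 2015.
Closing takes place: Jan 31, 2015 + 36 days = Mar 8, 2015.
Jan 11, 2015 falls between when the appraisal report arrives (Jan 10, 2015) and when underwriting issues conditional approval (Jan 17, 2015).

The appraisal report arrives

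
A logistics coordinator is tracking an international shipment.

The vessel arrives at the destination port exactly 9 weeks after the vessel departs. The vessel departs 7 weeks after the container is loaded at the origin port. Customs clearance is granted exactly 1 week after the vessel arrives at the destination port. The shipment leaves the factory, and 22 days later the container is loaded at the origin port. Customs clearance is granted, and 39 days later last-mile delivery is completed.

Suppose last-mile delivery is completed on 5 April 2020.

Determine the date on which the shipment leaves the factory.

Last-mile delivery is completed: Apr 5, 2020.
Customs clearance is granted: Apr 5, 2020 − 39 days = Feb 26, 2020.
The vessel arrives at the destination port: Feb 26, 2020 − 1 week = Feb 19, 2020.
The vessel departs: Feb 19, 2020 − 9 weeks = Dec 18, 2019.
The container is loaded at the origin port: Dec 18, 2019 − 7 weeks = Oct 30, 2019.
The shipment leaves the factory: Oct 30, 2019 − 22 days = Oct 8, 2019.

8 October 2019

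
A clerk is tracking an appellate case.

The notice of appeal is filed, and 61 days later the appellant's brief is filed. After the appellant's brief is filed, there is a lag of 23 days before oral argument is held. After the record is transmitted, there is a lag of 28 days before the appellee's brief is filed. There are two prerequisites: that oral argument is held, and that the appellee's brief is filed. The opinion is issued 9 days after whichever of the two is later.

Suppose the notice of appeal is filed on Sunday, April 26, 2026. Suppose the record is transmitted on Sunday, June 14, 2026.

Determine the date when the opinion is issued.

The notice of appeal is filed: Apr 26, 2026.
The appellant's brief is filed: Apr 26, 2026 + 61 days = Jun 26, 2026.
Oral argument is held: Jun 26, 2026 + 23 days = Jul 19, 2026.
The record is transmitted: Jun 14, 2026.
The appellee's brief is filed: Jun 14, 2026 + 28 days = Jul 12, 2026.
Both prerequisites met — oral argument is held (Jul 19, 2026), the appellee's brief is filed (Jul 12, 2026); the later is Jul 19, 2026.
The opinion is issued: Jul 19, 2026 + 9 days = Jul 28, 2026.

Tuesday, July 28, 2026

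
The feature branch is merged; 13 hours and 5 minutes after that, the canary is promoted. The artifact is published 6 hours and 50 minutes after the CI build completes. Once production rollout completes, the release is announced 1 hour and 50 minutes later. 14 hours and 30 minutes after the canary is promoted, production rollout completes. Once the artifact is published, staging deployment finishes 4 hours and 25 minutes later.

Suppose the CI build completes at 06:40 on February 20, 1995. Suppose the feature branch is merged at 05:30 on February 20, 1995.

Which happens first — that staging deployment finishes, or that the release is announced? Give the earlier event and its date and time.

Staging deployment finishes — 17:55 on February 20, 1995

The CI build completes: 06:40 Feb 20, 1995.
The artifact is published: 06:40 Feb 20, 1995 + 6h50m = 13:30 Feb 20, 1995.
Staging deployment finishes: 13:30 Feb 20, 1995 + 4h25m = 17:55 Feb 20, 1995.
The feature branch is merged: 05:30 Feb 20, 1995.
The canary is promoted: 05:30 Feb 20, 1995 + 13h05m = 18:35 Feb 20, 1995.
Production rollout completes: 18:35 Feb 20, 1995 + 14h30m = 09:05 Feb 21, 1995.
The release is announced: 09:05 Feb 21, 1995 + 1h50m = 10:55 Feb 21, 1995.
Comparing: staging deployment finishes at 17:55 Feb 20, 1995 vs the release is announced at 10:55 Feb 21, 1995. Earlier: staging deployment finishes.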